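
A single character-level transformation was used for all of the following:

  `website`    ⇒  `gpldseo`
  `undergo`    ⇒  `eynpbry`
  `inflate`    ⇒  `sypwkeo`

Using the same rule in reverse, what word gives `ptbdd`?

The shifts repeat in a cycle of length 2: positions 0,1,… shift by +10, +11, then the pattern repeats.
Undoing it on ptbdd: p−10=f, t−11=i, b−10=r, d−11=s, d−10=t.

first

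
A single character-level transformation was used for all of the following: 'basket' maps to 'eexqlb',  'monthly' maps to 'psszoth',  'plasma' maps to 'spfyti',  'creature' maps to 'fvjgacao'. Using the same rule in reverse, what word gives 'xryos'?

until

In basket: b→e is +3, a→e is +4, s→x is +5, k→q is +6 — the shift increases by 1 each position. Letter i (0-indexed) is shifted by i+3, so successive shifts are 3, 4, 5, ….
Decoding xryos: x−3=u, r−4=n, y−5=t, o−6=i, s−7=l.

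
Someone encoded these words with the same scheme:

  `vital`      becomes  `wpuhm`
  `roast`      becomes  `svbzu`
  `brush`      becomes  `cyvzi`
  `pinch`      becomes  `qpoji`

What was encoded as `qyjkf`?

pride

Shifts by position in vital: pos 0: v→w (+1), pos 1: i→p (+7), pos 2: t→u (+1), pos 3: a→h (+7) — repeating every 2. A repeating key of period 2 is used — shifts +1, +7 over and over.
Undoing it on qyjkf: q−1=p, y−7=r, j−1=i, k−7=d, f−1=e.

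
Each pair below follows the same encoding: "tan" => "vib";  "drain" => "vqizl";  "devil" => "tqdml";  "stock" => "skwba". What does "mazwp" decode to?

The output letters match the input read backwards, each shifted +8: tan reversed is nat. Read the word backwards and shift each letter +8.
Undoing it on mazwp: shift back: m−8=e, a−8=s, z−8=r, w−8=o, p−8=h → esroh; then reverse → horse.

horse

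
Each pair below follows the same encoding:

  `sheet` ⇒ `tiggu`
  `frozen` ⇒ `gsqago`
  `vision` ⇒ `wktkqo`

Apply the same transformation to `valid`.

wcmke

The rule splits by letter class: vowels +2, consonants +1.
Applying it to valid: v(cons)+1=w, a(vowel)+2=c, l(cons)+1=m, i(vowel)+2=k, d(cons)+1=e.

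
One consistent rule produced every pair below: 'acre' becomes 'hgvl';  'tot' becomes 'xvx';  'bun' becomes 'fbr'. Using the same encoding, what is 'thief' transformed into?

The shift depends on letter class: consonant c→g is +4, but vowel a→h is +7. The rule splits by letter class: vowels +7, consonants +4.
Applying it to thief: t(cons)+4=x, h(cons)+4=l, i(vowel)+7=p, e(vowel)+7=l, f(cons)+4=j.

xlplj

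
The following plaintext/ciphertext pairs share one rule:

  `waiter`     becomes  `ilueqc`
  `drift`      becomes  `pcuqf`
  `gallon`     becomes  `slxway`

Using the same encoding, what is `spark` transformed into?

eamcw

Shifts by position in waiter: pos 0: w→i (+12), pos 1: a→l (+11), pos 2: i→u (+12), pos 3: t→e (+11) — repeating every 2. The shifts repeat in a cycle of length 2: positions 0,1,… shift by +12, +11, then the pattern repeats.
Applying it to spark: s+12=e, p+11=a, a+12=m, r+11=c, k+12=w.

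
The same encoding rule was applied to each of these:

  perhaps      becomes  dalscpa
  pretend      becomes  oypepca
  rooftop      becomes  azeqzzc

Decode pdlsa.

phase

The output letters match the input read backwards, each shifted +11: perhaps reversed is spahrep. Read the word backwards and shift each letter +11.
Decoding pdlsa: shift back: p−11=e, d−11=s, l−11=a, s−11=h, a−11=p → esahp; then reverse → phase.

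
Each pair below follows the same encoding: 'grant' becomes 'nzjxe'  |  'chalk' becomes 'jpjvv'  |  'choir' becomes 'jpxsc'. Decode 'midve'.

fault

Letter i (0-indexed) is shifted by i+7, so successive shifts are 7, 8, 9, ….
Reversing it on midve: m−7=f, i−8=a, d−9=u, v−10=l, e−11=t.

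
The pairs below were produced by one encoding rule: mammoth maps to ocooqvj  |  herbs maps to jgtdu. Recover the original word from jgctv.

Compare letters: m→o is +2, a→c is +2, m→o is +2 — a constant shift. It's a constant shift of +2 (ROT2).
Decoding jgctv: j−2=h, g−2=e, c−2=a, t−2=r, v−2=t.

heart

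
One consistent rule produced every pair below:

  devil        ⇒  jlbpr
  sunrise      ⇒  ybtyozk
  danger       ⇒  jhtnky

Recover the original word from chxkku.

Shifts by position in devil: pos 0: d→j (+6), pos 1: e→l (+7), pos 2: v→b (+6), pos 3: i→p (+7) — repeating every 2. The shifts repeat in a cycle of length 2: positions 0,1,… shift by +6, +7, then the pattern repeats.
Decoding chxkku: c−6=w, h−7=a, x−6=r, k−7=d, k−6=e, u−7=n.

warden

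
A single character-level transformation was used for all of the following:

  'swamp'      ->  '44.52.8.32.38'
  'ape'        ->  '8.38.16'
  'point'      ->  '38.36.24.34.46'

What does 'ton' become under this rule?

Each letter becomes 2×(its alphabet position, a=1..z=26) + 6.
For ton: t=20→46, o=15→36, n=14→34.

46.36.34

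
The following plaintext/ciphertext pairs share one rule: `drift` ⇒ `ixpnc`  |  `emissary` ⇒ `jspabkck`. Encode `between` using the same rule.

gkaenoy

In drift: d→i is +5, r→x is +6, i→p is +7, f→n is +8 — the shift increases by 1 each position. The shift increases by 1 at each position, starting from +5: 5, 6, 7, ….
On between: b+5=g, e+6=k, t+7=a, w+8=e, e+9=n, e+10=o, n+11=y.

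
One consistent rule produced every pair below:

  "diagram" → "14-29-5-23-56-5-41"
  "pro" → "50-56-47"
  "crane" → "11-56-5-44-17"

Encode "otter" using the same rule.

47-62-62-17-56

d(#4)→14 and i(#9)→29: differences scale by 3, so n = 3·pos + 2. Each letter becomes 3×(its alphabet position, a=1..z=26) + 2.
For otter: o=15→47, t=20→62, t=20→62, e=5→17, r=18→56.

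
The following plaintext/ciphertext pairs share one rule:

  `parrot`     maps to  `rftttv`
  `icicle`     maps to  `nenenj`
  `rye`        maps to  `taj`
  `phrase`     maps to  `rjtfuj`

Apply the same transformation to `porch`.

rttej

The shift depends on letter class: consonant p→r is +2, but vowel a→f is +5. The rule splits by letter class: vowels +5, consonants +2.
For porch: p(cons)+2=r, o(vowel)+5=t, r(cons)+2=t, c(cons)+2=e, h(cons)+2=j.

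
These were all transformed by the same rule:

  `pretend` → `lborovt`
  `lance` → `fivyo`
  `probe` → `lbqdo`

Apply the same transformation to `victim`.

huyrua

p(15)→l(11) and r(17)→b(1) fit y≡21x+8 (mod 26); the inverse of 21 mod 26 is 5. Each letter's alphabet position (a=0..z=25) is mapped through 21·x+8 mod 26 — an affine cipher.
For victim: v(21)→21·21+8≡7=h; i(8)→21·8+8≡20=u; c(2)→21·2+8≡24=y; t(19)→21·19+8≡17=r; i(8)→21·8+8≡20=u; m(12)→21·12+8≡0=a (all mod 26).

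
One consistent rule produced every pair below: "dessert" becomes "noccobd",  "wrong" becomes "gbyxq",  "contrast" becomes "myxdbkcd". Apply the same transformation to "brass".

This is a Caesar cipher with shift 10.
Applying it to brass: b+10=l, r+10=b, a+10=k, s+10=c, s+10=c.

lbkcc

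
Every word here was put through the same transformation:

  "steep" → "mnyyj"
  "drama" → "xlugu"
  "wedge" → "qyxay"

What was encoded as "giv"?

mob

Compare letters: s→m is +20, t→n is +20, e→y is +20 — a constant shift. It's a constant shift of +20 (ROT20).
Undoing it on giv: g−20=m, i−20=o, v−20=b.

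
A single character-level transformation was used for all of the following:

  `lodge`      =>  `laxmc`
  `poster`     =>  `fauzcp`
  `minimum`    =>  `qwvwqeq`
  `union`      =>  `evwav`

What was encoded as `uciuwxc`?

l(11)→l(11) and o(14)→a(0) fit y≡5x+8 (mod 26); the inverse of 5 mod 26 is 21. This is an affine cipher: with a=0,…,z=25, each position x becomes (5x+8) mod 26.
Undoing it on uciuwxc: u(20)→21·(20−8)≡18=s; c(2)→21·(2−8)≡4=e; i(8)→21·(8−8)≡0=a; u(20)→21·(20−8)≡18=s; w(22)→21·(22−8)≡8=i; x(23)→21·(23−8)≡3=d; c(2)→21·(2−8)≡4=e (all mod 26).

seaside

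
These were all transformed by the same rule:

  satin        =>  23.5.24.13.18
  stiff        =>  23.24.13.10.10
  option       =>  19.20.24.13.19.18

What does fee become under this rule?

10.9.9

s is letter #19 and maps to 23: an offset of 4. Each letter is replaced by its alphabet position (a=1..z=26) + 4.
Applying it to fee: f=6→10, e=5→9, e=5→9.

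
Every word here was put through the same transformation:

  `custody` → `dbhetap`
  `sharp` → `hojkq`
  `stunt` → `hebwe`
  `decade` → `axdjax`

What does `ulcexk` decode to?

c(2)→d(3) and u(20)→b(1) fit y≡23x+9 (mod 26); the inverse of 23 mod 26 is 17. Each letter's alphabet position (a=0..z=25) is mapped through 23·x+9 mod 26 — an affine cipher.
Reversing it on ulcexk: u(20)→17·(20−9)≡5=f; l(11)→17·(11−9)≡8=i; c(2)→17·(2−9)≡11=l; e(4)→17·(4−9)≡19=t; x(23)→17·(23−9)≡4=e; k(10)→17·(10−9)≡17=r (all mod 26).

filter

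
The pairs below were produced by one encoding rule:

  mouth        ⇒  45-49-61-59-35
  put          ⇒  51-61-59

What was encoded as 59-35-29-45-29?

theme

m(#13)→45 and o(#15)→49: differences scale by 2, so n = 2·pos + 19. With a=1..z=26, the number is 2·pos + 19.
Undoing it on 59-35-29-45-29: 59→(59−19)÷2=20=t, 35→(35−19)÷2=8=h, 29→(29−19)÷2=5=e, 45→(45−19)÷2=13=m, 29→(29−19)÷2=5=e.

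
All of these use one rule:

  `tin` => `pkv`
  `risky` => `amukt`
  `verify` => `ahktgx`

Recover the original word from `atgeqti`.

grocery

The output letters match the input read backwards, each shifted +2: tin reversed is nit. Two steps: reverse the string, then apply a Caesar shift of +2.
Undoing it on atgeqti: shift back: a−2=y, t−2=r, g−2=e, e−2=c, q−2=o, t−2=r, i−2=g → yrecorg; then reverse → grocery.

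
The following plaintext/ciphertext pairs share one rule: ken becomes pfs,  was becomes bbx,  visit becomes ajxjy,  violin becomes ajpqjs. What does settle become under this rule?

xfyyqf

Two shifts are in play — +1 for a/e/i/o/u, +5 for every other letter.
On settle: s(cons)+5=x, e(vowel)+1=f, t(cons)+5=y, t(cons)+5=y, l(cons)+5=q, e(vowel)+1=f.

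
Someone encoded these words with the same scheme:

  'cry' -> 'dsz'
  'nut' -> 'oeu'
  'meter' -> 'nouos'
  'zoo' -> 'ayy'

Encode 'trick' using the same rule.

ussdl

The shift depends on letter class: consonant c→d is +1, but vowel u→e is +10. Vowels shift forward by 10 and consonants shift forward by 1.
For trick: t(cons)+1=u, r(cons)+1=s, i(vowel)+10=s, c(cons)+1=d, k(cons)+1=l.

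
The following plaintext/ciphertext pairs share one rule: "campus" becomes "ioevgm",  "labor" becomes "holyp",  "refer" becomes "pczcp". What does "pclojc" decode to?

c(2)→i(8) and a(0)→o(14) fit y≡23x+14 (mod 26); the inverse of 23 mod 26 is 17. Each letter's alphabet position (a=0..z=25) is mapped through 23·x+14 mod 26 — an affine cipher.
Undoing it on pclojc: p(15)→17·(15−14)≡17=r; c(2)→17·(2−14)≡4=e; l(11)→17·(11−14)≡1=b; o(14)→17·(14−14)≡0=a; j(9)→17·(9−14)≡19=t; c(2)→17·(2−14)≡4=e (all mod 26).

rebate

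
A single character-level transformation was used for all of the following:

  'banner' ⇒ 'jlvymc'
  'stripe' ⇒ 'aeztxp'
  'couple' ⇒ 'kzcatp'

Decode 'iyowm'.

A repeating key of period 2 is used — shifts +8, +11 over and over.
Reversing it on iyowm: i−8=a, y−11=n, o−8=g, w−11=l, m−8=e.

angle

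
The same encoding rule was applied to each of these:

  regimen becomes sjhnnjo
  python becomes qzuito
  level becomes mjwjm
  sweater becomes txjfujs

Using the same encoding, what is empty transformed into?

The shift depends on letter class: consonant r→s is +1, but vowel e→j is +5. Vowels shift forward by 5 and consonants shift forward by 1.
On empty: e(vowel)+5=j, m(cons)+1=n, p(cons)+1=q, t(cons)+1=u, y(cons)+1=z.

jnquz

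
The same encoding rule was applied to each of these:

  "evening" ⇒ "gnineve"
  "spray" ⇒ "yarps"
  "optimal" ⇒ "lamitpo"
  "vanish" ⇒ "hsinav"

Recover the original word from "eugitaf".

fatigue

It's just the letters in reverse order.
Decoding eugitaf: then reverse → fatigue.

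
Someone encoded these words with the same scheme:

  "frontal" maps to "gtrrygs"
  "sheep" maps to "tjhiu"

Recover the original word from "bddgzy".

Each letter shifts forward by (position + 1), i.e. 1, 2, 3, … — the shift grows by one for each successive letter.
Undoing it on bddgzy: b−1=a, d−2=b, d−3=a, g−4=c, z−5=u, y−6=s.

abacus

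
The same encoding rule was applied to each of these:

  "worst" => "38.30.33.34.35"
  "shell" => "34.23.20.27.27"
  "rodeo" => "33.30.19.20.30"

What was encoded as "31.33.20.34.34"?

w is letter #23 and maps to 38: an offset of 15. Each letter is replaced by its alphabet position (a=1..z=26) + 15.
Reversing it on 31.33.20.34.34: 31→(31−15)÷1=16=p, 33→(33−15)÷1=18=r, 20→(20−15)÷1=5=e, 34→(34−15)÷1=19=s, 34→(34−15)÷1=19=s.

press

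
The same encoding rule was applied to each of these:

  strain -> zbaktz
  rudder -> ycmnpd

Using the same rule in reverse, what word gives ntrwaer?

In strain: s→z is +7, t→b is +8, r→a is +9, a→k is +10 — the shift increases by 1 each position. Each letter shifts forward by (position + 7), i.e. 7, 8, 9, … — the shift grows by one for each successive letter.
Decoding ntrwaer: n−7=g, t−8=l, r−9=i, w−10=m, a−11=p, e−12=s, r−13=e.

glimpse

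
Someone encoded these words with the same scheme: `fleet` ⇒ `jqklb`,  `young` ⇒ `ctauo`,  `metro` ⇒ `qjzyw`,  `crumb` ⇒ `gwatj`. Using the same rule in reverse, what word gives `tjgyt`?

pearl

Each letter shifts forward by (position + 4), i.e. 4, 5, 6, … — the shift grows by one for each successive letter.
Reversing it on tjgyt: t−4=p, j−5=e, g−6=a, y−7=r, t−8=l.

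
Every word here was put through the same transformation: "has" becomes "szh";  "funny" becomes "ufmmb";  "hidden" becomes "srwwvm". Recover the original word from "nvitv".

merge

Each pair mirrors across the alphabet (h↔s, a↔z, s↔h): positions sum to 25. Letters are reflected about the middle of the alphabet (position → 25−position): Atbash.
Decoding nvitv: n↔m, v↔e, i↔r, t↔g, v↔e.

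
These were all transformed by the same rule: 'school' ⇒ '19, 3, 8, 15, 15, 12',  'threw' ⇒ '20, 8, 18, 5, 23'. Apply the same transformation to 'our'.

15, 21, 18

s is letter #19 and maps to 19: an offset of 0. Each letter is replaced by its alphabet position (a=1, b=2, …, z=26).
For our: o=15→15, u=21→21, r=18→18.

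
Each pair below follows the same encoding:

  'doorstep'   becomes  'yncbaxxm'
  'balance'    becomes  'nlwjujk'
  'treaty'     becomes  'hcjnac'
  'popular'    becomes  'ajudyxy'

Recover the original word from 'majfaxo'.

The output letters match the input read backwards, each shifted +9: doorstep reversed is petsrood. Read the word backwards and shift each letter +9.
Reversing it on majfaxo: shift back: m−9=d, a−9=r, j−9=a, f−9=w, a−9=r, x−9=o, o−9=f → drawrof; then reverse → forward.

forward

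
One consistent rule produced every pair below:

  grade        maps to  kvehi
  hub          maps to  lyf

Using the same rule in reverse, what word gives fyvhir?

It's a constant shift of +4 (ROT4).
Undoing it on fyvhir: f−4=b, y−4=u, v−4=r, h−4=d, i−4=e, r−4=n.

burden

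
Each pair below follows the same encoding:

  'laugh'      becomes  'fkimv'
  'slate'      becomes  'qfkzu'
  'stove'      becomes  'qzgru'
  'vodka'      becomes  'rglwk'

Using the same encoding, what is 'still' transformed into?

l(11)→f(5) and a(0)→k(10) fit y≡9x+10 (mod 26); the inverse of 9 mod 26 is 3. This is an affine cipher: with a=0,…,z=25, each position x becomes (9x+10) mod 26.
On still: s(18)→9·18+10≡16=q; t(19)→9·19+10≡25=z; i(8)→9·8+10≡4=e; l(11)→9·11+10≡5=f; l(11)→9·11+10≡5=f (all mod 26).

qzeff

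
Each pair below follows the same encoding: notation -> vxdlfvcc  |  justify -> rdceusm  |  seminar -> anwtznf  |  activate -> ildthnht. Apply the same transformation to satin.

ajdtz

The shift increases by 1 at each position, starting from +8: 8, 9, 10, ….
For satin: s+8=a, a+9=j, t+10=d, i+11=t, n+12=z.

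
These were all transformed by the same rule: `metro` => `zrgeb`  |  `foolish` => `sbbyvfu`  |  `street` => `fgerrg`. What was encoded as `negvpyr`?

article

Compare letters: m→z is +13, e→r is +13, t→g is +13 — a constant shift. Every letter moves 13 places later in the alphabet, wrapping around z→a.
Reversing it on negvpyr: n−13=a, e−13=r, g−13=t, v−13=i, p−13=c, y−13=l, r−13=e.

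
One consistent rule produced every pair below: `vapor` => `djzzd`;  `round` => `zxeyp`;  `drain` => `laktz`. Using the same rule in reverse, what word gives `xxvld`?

polar

In vapor: v→d is +8, a→j is +9, p→z is +10, o→z is +11 — the shift increases by 1 each position. The shift increases by 1 at each position, starting from +8: 8, 9, 10, ….
Undoing it on xxvld: x−8=p, x−9=o, v−10=l, l−11=a, d−12=r.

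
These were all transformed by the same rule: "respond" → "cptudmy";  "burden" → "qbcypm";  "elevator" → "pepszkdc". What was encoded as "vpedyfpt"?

r(17)→c(2) and e(4)→p(15) fit y≡17x+25 (mod 26); the inverse of 17 mod 26 is 23. This is an affine cipher: with a=0,…,z=25, each position x becomes (17x+25) mod 26.
Decoding vpedyfpt: v(21)→23·(21−25)≡12=m; p(15)→23·(15−25)≡4=e; e(4)→23·(4−25)≡11=l; d(3)→23·(3−25)≡14=o; y(24)→23·(24−25)≡3=d; f(5)→23·(5−25)≡8=i; p(15)→23·(15−25)≡4=e; t(19)→23·(19−25)≡18=s (all mod 26).

melodies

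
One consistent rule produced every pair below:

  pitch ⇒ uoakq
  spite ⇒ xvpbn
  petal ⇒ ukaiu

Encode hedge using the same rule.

Letter i (0-indexed) is shifted by i+5, so successive shifts are 5, 6, 7, ….
On hedge: h+5=m, e+6=k, d+7=k, g+8=o, e+9=n.

mkkon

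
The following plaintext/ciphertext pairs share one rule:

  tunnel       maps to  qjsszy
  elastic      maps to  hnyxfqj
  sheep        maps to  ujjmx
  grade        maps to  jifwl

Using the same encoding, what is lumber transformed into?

wjgrzq

The word is reversed, then every letter is shifted forward by 5.
For lumber: reverse → rebmul; then shift: r+5=w, e+5=j, b+5=g, m+5=r, u+5=z, l+5=q.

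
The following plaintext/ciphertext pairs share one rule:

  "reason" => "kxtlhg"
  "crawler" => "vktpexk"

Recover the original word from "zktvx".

Compare letters: r→k is +19, e→x is +19, a→t is +19 — a constant shift. Each letter is shifted forward by 19 in the alphabet (a Caesar shift of +19).
Decoding zktvx: z−19=g, k−19=r, t−19=a, v−19=c, x−19=e.

grace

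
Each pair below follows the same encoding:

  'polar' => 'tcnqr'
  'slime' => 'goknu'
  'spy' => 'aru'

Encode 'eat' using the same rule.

The output letters match the input read backwards, each shifted +2: polar reversed is ralop. The word is reversed, then every letter is shifted forward by 2.
Applying it to eat: reverse → tae; then shift: t+2=v, a+2=c, e+2=g.

vcg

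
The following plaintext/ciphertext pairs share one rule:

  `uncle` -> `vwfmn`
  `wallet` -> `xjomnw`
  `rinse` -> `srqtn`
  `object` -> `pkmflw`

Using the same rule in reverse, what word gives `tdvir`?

sushi

It's a Vigenère-style cipher with numeric key [1,9,3]: position i shifts by key[i mod 3].
Reversing it on tdvir: t−1=s, d−9=u, v−3=s, i−1=h, r−9=i.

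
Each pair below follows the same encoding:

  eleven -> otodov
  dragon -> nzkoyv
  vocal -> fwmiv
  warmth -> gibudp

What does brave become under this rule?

Shifts by position in eleven: pos 0: e→o (+10), pos 1: l→t (+8), pos 2: e→o (+10), pos 3: v→d (+8) — repeating every 2. A repeating key of period 2 is used — shifts +10, +8 over and over.
For brave: b+10=l, r+8=z, a+10=k, v+8=d, e+10=o.

lzkdo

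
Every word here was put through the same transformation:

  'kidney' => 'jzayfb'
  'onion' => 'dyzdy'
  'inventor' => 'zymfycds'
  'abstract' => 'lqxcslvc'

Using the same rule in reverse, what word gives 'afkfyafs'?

defender

k(10)→j(9) and i(8)→z(25) fit y≡5x+11 (mod 26); the inverse of 5 mod 26 is 21. Each letter's alphabet position (a=0..z=25) is mapped through 5·x+11 mod 26 — an affine cipher.
Reversing it on afkfyafs: a(0)→21·(0−11)≡3=d; f(5)→21·(5−11)≡4=e; k(10)→21·(10−11)≡5=f; f(5)→21·(5−11)≡4=e; y(24)→21·(24−11)≡13=n; a(0)→21·(0−11)≡3=d; f(5)→21·(5−11)≡4=e; s(18)→21·(18−11)≡17=r (all mod 26).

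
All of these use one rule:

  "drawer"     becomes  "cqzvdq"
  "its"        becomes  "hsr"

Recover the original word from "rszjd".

Compare letters: d→c is +25, r→q is +25, a→z is +25 — a constant shift. It's a constant shift of +25 (ROT25).
Undoing it on rszjd: r−25=s, s−25=t, z−25=a, j−25=k, d−25=e.

stake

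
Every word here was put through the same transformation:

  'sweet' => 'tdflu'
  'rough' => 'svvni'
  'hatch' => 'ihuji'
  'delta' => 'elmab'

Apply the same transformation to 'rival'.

spwhm

Shifts by position in sweet: pos 0: s→t (+1), pos 1: w→d (+7), pos 2: e→f (+1), pos 3: e→l (+7) — repeating every 2. It's a Vigenère-style cipher with numeric key [1,7]: position i shifts by key[i mod 2].
Applying it to rival: r+1=s, i+7=p, v+1=w, a+7=h, l+1=m.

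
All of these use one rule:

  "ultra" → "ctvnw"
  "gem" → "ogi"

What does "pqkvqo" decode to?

The output letters match the input read backwards, each shifted +2: ultra reversed is artlu. Read the word backwards and shift each letter +2.
Undoing it on pqkvqo: shift back: p−2=n, q−2=o, k−2=i, v−2=t, q−2=o, o−2=m → noitom; then reverse → motion.

motion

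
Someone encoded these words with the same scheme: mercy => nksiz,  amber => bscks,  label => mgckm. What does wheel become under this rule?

xnfkm

The shifts repeat in a cycle of length 2: positions 0,1,… shift by +1, +6, then the pattern repeats.
For wheel: w+1=x, h+6=n, e+1=f, e+6=k, l+1=m.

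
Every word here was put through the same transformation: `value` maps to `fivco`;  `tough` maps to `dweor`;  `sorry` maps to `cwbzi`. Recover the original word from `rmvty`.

Shifts by position in value: pos 0: v→f (+10), pos 1: a→i (+8), pos 2: l→v (+10), pos 3: u→c (+8) — repeating every 2. A repeating key of period 2 is used — shifts +10, +8 over and over.
Reversing it on rmvty: r−10=h, m−8=e, v−10=l, t−8=l, y−10=o.

hello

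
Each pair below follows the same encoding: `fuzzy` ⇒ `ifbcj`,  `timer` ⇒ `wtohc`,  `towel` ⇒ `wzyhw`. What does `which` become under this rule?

Shifts by position in fuzzy: pos 0: f→i (+3), pos 1: u→f (+11), pos 2: z→b (+2), pos 3: z→c (+3), pos 4: y→j (+11) — repeating every 3. It's a Vigenère-style cipher with numeric key [3,11,2]: position i shifts by key[i mod 3].
On which: w+3=z, h+11=s, i+2=k, c+3=f, h+11=s.

zskfs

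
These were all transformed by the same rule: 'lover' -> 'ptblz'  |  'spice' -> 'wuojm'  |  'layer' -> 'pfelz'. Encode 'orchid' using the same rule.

In lover: l→p is +4, o→t is +5, v→b is +6, e→l is +7 — the shift increases by 1 each position. The shift increases by 1 at each position, starting from +4: 4, 5, 6, ….
On orchid: o+4=s, r+5=w, c+6=i, h+7=o, i+8=q, d+9=m.

swioqm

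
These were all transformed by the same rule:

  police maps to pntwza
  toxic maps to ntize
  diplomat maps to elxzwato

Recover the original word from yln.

can

The output letters match the input read backwards, each shifted +11: police reversed is ecilop. Read the word backwards and shift each letter +11.
Decoding yln: shift back: y−11=n, l−11=a, n−11=c → nac; then reverse → can.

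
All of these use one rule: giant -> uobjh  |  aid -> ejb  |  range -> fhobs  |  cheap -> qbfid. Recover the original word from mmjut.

still

The output letters match the input read backwards, each shifted +1: giant reversed is tnaig. Read the word backwards and shift each letter +1.
Reversing it on mmjut: shift back: m−1=l, m−1=l, j−1=i, u−1=t, t−1=s → llits; then reverse → still.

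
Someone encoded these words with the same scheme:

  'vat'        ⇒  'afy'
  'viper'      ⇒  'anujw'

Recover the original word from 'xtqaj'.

solve

Compare letters: v→a is +5, a→f is +5, t→y is +5 — a constant shift. It's a constant shift of +5 (ROT5).
Undoing it on xtqaj: x−5=s, t−5=o, q−5=l, a−5=v, j−5=e.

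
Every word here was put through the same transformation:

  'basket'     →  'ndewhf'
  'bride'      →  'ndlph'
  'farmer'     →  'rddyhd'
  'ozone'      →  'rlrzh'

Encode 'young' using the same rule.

krxzs

The shift depends on letter class: consonant b→n is +12, but vowel a→d is +3. Vowels shift forward by 3 and consonants shift forward by 12.
For young: y(cons)+12=k, o(vowel)+3=r, u(vowel)+3=x, n(cons)+12=z, g(cons)+12=s.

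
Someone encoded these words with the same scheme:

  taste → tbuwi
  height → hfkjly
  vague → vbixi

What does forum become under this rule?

fptxq

In taste: t→t is +0, a→b is +1, s→u is +2, t→w is +3 — the shift increases by 1 each position. Each letter shifts forward by its position index (0, 1, 2, …) — the shift grows by one for each successive letter.
On forum: f+0=f, o+1=p, r+2=t, u+3=x, m+4=q.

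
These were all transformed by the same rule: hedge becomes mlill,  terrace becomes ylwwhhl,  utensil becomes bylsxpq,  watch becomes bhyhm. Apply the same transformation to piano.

The shift depends on letter class: consonant h→m is +5, but vowel e→l is +7. Two shifts are in play — +7 for a/e/i/o/u, +5 for every other letter.
For piano: p(cons)+5=u, i(vowel)+7=p, a(vowel)+7=h, n(cons)+5=s, o(vowel)+7=v.

uphsv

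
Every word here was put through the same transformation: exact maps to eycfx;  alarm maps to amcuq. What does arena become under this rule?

asgqe

In exact: e→e is +0, x→y is +1, a→c is +2, c→f is +3 — the shift increases by 1 each position. Each letter shifts forward by its position index (0, 1, 2, …) — the shift grows by one for each successive letter.
For arena: a+0=a, r+1=s, e+2=g, n+3=q, a+4=e.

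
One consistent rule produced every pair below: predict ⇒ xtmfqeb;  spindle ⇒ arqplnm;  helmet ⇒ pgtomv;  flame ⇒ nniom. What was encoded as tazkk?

lyric

Shifts by position in predict: pos 0: p→x (+8), pos 1: r→t (+2), pos 2: e→m (+8), pos 3: d→f (+2) — repeating every 2. It's a Vigenère-style cipher with numeric key [8,2]: position i shifts by key[i mod 2].
Undoing it on tazkk: t−8=l, a−2=y, z−8=r, k−2=i, k−8=c.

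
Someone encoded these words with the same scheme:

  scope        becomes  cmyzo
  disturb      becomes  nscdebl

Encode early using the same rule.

Compare letters: s→c is +10, c→m is +10, o→y is +10 — a constant shift. This is a Caesar cipher with shift 10.
On early: e+10=o, a+10=k, r+10=b, l+10=v, y+10=i.

okbvi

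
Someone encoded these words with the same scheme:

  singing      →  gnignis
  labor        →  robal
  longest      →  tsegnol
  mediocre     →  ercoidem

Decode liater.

retail

The output letters match the input read backwards: singing reversed is gnignis. It's just the letters in reverse order.
Decoding liater: then reverse → retail.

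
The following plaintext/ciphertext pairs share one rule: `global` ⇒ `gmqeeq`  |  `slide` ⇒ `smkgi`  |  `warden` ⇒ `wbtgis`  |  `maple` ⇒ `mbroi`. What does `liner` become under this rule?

ljphv

In global: g→g is +0, l→m is +1, o→q is +2, b→e is +3 — the shift increases by 1 each position. Each letter shifts forward by its position index (0, 1, 2, …) — the shift grows by one for each successive letter.
On liner: l+0=l, i+1=j, n+2=p, e+3=h, r+4=v.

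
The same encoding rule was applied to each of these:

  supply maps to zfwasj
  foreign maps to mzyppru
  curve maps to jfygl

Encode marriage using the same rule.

A repeating key of period 2 is used — shifts +7, +11 over and over.
For marriage: m+7=t, a+11=l, r+7=y, r+11=c, i+7=p, a+11=l, g+7=n, e+11=p.

tlycplnp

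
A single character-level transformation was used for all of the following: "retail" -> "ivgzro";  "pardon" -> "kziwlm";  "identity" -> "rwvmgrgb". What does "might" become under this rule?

nrtsg

Each pair mirrors across the alphabet (r↔i, e↔v, t↔g): positions sum to 25. Letters are reflected about the middle of the alphabet (position → 25−position): Atbash.
For might: m↔n, i↔r, g↔t, h↔s, t↔g.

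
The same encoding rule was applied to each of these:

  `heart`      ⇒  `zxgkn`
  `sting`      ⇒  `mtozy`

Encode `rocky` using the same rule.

eqiux

The output letters match the input read backwards, each shifted +6: heart reversed is traeh. The word is reversed, then every letter is shifted forward by 6.
On rocky: reverse → ykcor; then shift: y+6=e, k+6=q, c+6=i, o+6=u, r+6=x.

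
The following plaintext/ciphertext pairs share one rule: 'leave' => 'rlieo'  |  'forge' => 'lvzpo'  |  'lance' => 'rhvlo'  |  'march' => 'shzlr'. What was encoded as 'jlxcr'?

Each letter shifts forward by (position + 6), i.e. 6, 7, 8, … — the shift grows by one for each successive letter.
Undoing it on jlxcr: j−6=d, l−7=e, x−8=p, c−9=t, r−10=h.

depth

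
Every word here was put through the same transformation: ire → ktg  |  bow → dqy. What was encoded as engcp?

Compare letters: i→k is +2, r→t is +2, e→g is +2 — a constant shift. This is a Caesar cipher with shift 2.
Undoing it on engcp: e−2=c, n−2=l, g−2=e, c−2=a, p−2=n.

clean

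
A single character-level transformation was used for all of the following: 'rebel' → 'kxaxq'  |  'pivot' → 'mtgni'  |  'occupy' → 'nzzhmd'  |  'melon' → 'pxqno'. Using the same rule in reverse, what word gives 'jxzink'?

sector

This is an affine cipher: with a=0,…,z=25, each position x becomes (25x+1) mod 26.
Decoding jxzink: j(9)→25·(9−1)≡18=s; x(23)→25·(23−1)≡4=e; z(25)→25·(25−1)≡2=c; i(8)→25·(8−1)≡19=t; n(13)→25·(13−1)≡14=o; k(10)→25·(10−1)≡17=r (all mod 26).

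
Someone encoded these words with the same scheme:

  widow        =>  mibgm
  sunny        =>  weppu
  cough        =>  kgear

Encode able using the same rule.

cths

w(22)→m(12) and i(8)→i(8) fit y≡17x+2 (mod 26); the inverse of 17 mod 26 is 23. This is an affine cipher: with a=0,…,z=25, each position x becomes (17x+2) mod 26.
For able: a(0)→17·0+2≡2=c; b(1)→17·1+2≡19=t; l(11)→17·11+2≡7=h; e(4)→17·4+2≡18=s (all mod 26).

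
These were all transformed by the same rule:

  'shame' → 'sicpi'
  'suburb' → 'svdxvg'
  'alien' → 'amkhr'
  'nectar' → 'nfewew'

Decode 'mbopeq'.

In shame: s→s is +0, h→i is +1, a→c is +2, m→p is +3 — the shift increases by 1 each position. Letter i (0-indexed) is shifted by i+0, so successive shifts are 0, 1, 2, ….
Undoing it on mbopeq: m−0=m, b−1=a, o−2=m, p−3=m, e−4=a, q−5=l.

mammal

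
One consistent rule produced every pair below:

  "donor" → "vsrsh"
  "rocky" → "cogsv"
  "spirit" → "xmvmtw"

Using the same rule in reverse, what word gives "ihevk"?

The word is reversed, then every letter is shifted forward by 4.
Undoing it on ihevk: shift back: i−4=e, h−4=d, e−4=a, v−4=r, k−4=g → edarg; then reverse → grade.

grade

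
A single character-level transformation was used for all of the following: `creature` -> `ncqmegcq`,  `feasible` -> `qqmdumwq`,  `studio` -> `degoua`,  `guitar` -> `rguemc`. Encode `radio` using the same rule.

The shift depends on letter class: consonant c→n is +11, but vowel e→q is +12. The rule splits by letter class: vowels +12, consonants +11.
Applying it to radio: r(cons)+11=c, a(vowel)+12=m, d(cons)+11=o, i(vowel)+12=u, o(vowel)+12=a.

cmoua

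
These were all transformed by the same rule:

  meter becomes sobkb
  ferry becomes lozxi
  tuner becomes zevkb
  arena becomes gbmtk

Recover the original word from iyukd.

Shifts by position in meter: pos 0: m→s (+6), pos 1: e→o (+10), pos 2: t→b (+8), pos 3: e→k (+6), pos 4: r→b (+10) — repeating every 3. A repeating key of period 3 is used — shifts +6, +10, +8 over and over.
Undoing it on iyukd: i−6=c, y−10=o, u−8=m, k−6=e, d−10=t.

comet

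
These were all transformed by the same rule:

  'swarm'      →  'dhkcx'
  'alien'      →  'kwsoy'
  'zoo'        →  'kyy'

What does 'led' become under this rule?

woo

Two shifts are in play — +10 for a/e/i/o/u, +11 for every other letter.
Applying it to led: l(cons)+11=w, e(vowel)+10=o, d(cons)+11=o.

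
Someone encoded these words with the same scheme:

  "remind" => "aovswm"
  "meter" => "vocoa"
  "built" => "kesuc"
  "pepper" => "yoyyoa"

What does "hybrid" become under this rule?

qhkasm

Vowels shift forward by 10 and consonants shift forward by 9.
On hybrid: h(cons)+9=q, y(cons)+9=h, b(cons)+9=k, r(cons)+9=a, i(vowel)+10=s, d(cons)+9=m.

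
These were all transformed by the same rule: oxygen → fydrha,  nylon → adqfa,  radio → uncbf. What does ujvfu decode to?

rumor

o(14)→f(5) and x(23)→y(24) fit y≡5x+13 (mod 26); the inverse of 5 mod 26 is 21. This is an affine cipher: with a=0,…,z=25, each position x becomes (5x+13) mod 26.
Reversing it on ujvfu: u(20)→21·(20−13)≡17=r; j(9)→21·(9−13)≡20=u; v(21)→21·(21−13)≡12=m; f(5)→21·(5−13)≡14=o; u(20)→21·(20−13)≡17=r (all mod 26).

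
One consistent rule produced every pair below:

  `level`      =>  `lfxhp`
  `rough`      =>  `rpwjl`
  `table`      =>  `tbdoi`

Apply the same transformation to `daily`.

In level: l→l is +0, e→f is +1, v→x is +2, e→h is +3 — the shift increases by 1 each position. Each letter shifts forward by its position index (0, 1, 2, …) — the shift grows by one for each successive letter.
On daily: d+0=d, a+1=b, i+2=k, l+3=o, y+4=c.

dbkoc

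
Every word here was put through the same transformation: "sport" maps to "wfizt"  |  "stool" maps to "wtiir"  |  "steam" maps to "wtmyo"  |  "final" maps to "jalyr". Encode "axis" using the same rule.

yhaw

s(18)→w(22) and p(15)→f(5) fit y≡23x+24 (mod 26); the inverse of 23 mod 26 is 17. This is an affine cipher: with a=0,…,z=25, each position x becomes (23x+24) mod 26.
For axis: a(0)→23·0+24≡24=y; x(23)→23·23+24≡7=h; i(8)→23·8+24≡0=a; s(18)→23·18+24≡22=w (all mod 26).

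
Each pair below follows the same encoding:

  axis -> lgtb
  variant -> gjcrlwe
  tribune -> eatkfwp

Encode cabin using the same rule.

Shifts by position in axis: pos 0: a→l (+11), pos 1: x→g (+9), pos 2: i→t (+11), pos 3: s→b (+9) — repeating every 2. It's a Vigenère-style cipher with numeric key [11,9]: position i shifts by key[i mod 2].
Applying it to cabin: c+11=n, a+9=j, b+11=m, i+9=r, n+11=y.

njmry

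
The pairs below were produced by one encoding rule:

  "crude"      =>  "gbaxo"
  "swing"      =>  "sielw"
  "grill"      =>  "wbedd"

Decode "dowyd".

c(2)→g(6) and r(17)→b(1) fit y≡17x+24 (mod 26); the inverse of 17 mod 26 is 23. This is an affine cipher: with a=0,…,z=25, each position x becomes (17x+24) mod 26.
Undoing it on dowyd: d(3)→23·(3−24)≡11=l; o(14)→23·(14−24)≡4=e; w(22)→23·(22−24)≡6=g; y(24)→23·(24−24)≡0=a; d(3)→23·(3−24)≡11=l (all mod 26).

legal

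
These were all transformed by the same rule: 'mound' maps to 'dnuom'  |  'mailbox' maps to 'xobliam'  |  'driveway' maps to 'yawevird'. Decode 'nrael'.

The word is simply reversed.
Decoding nrael: then reverse → learn.

learn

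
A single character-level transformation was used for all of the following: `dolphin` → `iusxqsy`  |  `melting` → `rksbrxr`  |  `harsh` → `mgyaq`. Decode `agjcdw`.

vacuum

In dolphin: d→i is +5, o→u is +6, l→s is +7, p→x is +8 — the shift increases by 1 each position. Letter i (0-indexed) is shifted by i+5, so successive shifts are 5, 6, 7, ….
Reversing it on agjcdw: a−5=v, g−6=a, j−7=c, c−8=u, d−9=u, w−10=m.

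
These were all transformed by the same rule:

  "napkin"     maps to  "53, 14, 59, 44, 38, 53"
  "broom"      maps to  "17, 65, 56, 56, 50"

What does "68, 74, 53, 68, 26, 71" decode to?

sunset

The formula is n = 3×(alphabet index, a=1) + 11.
Decoding 68, 74, 53, 68, 26, 71: 68→(68−11)÷3=19=s, 74→(74−11)÷3=21=u, 53→(53−11)÷3=14=n, 68→(68−11)÷3=19=s, 26→(26−11)÷3=5=e, 71→(71−11)÷3=20=t.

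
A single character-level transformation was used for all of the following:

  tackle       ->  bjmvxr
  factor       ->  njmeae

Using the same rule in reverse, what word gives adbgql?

In tackle: t→b is +8, a→j is +9, c→m is +10, k→v is +11 — the shift increases by 1 each position. Each letter shifts forward by (position + 8), i.e. 8, 9, 10, … — the shift grows by one for each successive letter.
Undoing it on adbgql: a−8=s, d−9=u, b−10=r, g−11=v, q−12=e, l−13=y.

survey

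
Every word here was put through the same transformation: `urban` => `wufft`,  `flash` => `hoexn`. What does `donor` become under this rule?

frrtx

In urban: u→w is +2, r→u is +3, b→f is +4, a→f is +5 — the shift increases by 1 each position. The shift increases by 1 at each position, starting from +2: 2, 3, 4, ….
Applying it to donor: d+2=f, o+3=r, n+4=r, o+5=t, r+6=x.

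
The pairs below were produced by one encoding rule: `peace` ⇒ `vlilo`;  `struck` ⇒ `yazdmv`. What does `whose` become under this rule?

In peace: p→v is +6, e→l is +7, a→i is +8, c→l is +9 — the shift increases by 1 each position. Each letter shifts forward by (position + 6), i.e. 6, 7, 8, … — the shift grows by one for each successive letter.
For whose: w+6=c, h+7=o, o+8=w, s+9=b, e+10=o.

cowbo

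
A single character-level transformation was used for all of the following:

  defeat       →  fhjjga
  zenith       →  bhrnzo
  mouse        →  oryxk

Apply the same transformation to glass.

ioexy

In defeat: d→f is +2, e→h is +3, f→j is +4, e→j is +5 — the shift increases by 1 each position. The shift increases by 1 at each position, starting from +2: 2, 3, 4, ….
Applying it to glass: g+2=i, l+3=o, a+4=e, s+5=x, s+6=y.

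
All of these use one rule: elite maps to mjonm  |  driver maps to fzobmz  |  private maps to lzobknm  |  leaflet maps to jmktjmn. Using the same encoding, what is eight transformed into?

moahn

This is an affine cipher: with a=0,…,z=25, each position x becomes (7x+10) mod 26.
On eight: e(4)→7·4+10≡12=m; i(8)→7·8+10≡14=o; g(6)→7·6+10≡0=a; h(7)→7·7+10≡7=h; t(19)→7·19+10≡13=n (all mod 26).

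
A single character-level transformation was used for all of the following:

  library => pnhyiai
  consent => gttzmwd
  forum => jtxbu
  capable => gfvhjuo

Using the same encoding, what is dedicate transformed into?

The shift increases by 1 at each position, starting from +4: 4, 5, 6, ….
Applying it to dedicate: d+4=h, e+5=j, d+6=j, i+7=p, c+8=k, a+9=j, t+10=d, e+11=p.

hjjpkjdp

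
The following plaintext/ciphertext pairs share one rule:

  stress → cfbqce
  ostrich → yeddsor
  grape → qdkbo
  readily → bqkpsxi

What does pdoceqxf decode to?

Shifts by position in stress: pos 0: s→c (+10), pos 1: t→f (+12), pos 2: r→b (+10), pos 3: e→q (+12) — repeating every 2. The shifts repeat in a cycle of length 2: positions 0,1,… shift by +10, +12, then the pattern repeats.
Reversing it on pdoceqxf: p−10=f, d−12=r, o−10=e, c−12=q, e−10=u, q−12=e, x−10=n, f−12=t.

frequent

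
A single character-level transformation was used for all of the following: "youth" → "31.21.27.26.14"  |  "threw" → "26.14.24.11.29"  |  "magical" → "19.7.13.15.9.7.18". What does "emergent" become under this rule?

11.19.11.24.13.11.20.26

Each letter is replaced by its alphabet position (a=1..z=26) + 6.
On emergent: e=5→11, m=13→19, e=5→11, r=18→24, g=7→13, e=5→11, n=14→20, t=20→26.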